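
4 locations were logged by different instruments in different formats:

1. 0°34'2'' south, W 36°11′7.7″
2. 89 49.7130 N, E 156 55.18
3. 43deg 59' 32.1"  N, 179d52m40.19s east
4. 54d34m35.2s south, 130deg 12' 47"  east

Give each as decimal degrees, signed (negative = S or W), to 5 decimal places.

Point 1:
  Lat: 34′ + 2″ = 34.03333′; 0 + 34.03333/60 = 0.567222
  S ⇒ negate
  Lon: 36° + 11/60 + 7.7/3600 = 36 + 0.183333 + 0.002139 = 36.185472
  W → negative
Point 2:
  φ: 89 + 49.713/60 = 89.828550
  N → positive
  Lon: 156 + 55.18/60 = 156.919667
  E → positive
Point 3:
  Latitude: 43° + 59/60 + 32.1/3600 = 43 + 0.983333 + 0.008917 = 43.992250
  N ⇒ keep positive
  Lon: 52′ + 40.19″ = 52.66983′; 179 + 52.66983/60 = 179.877831
  E ⇒ keep positive
Point 4:
  Lat: 34′ + 35.2″ = 34.58667′; 54 + 34.58667/60 = 54.576444
  hemisphere S, so the sign is −
  Longitude: 130° + 12/60 + 47/3600 = 130 + 0.200000 + 0.013056 = 130.213056
  E ⇒ keep positive

1. -0.56722, -36.18547
2. 89.82855, 156.91967
3. 43.99225, 179.87783
4. -54.57644, 130.21306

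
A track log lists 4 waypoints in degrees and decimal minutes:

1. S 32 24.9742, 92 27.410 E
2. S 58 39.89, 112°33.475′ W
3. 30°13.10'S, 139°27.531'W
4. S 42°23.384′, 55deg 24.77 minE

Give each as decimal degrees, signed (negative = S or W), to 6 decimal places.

1. -32.416237, 92.456833
2. -58.664833, -112.557917
3. -30.218333, -139.458850
4. -42.389733, 55.412833

Point 1:
  Latitude: 24.9742′ = 0.416237°; total 32.4162367
  S ⇒ negate
  λ: 27.41′ = 0.456833°; total 92.4568333
  E → positive
Point 2:
  Latitude: 39.89′ = 0.664833°; total 58.6648333
  S → negative
  Lon: 112 + 33.475/60 = 112.5579167
  W → negative
Point 3:
  φ: 30 + 13.1/60 = 30.2183333
  hemisphere S, so the sign is −
  Longitude: 27.531′ = 0.458850°; total 139.4588500
  W → negative
Point 4:
  φ: 23.384′ = 0.389733°; total 42.3897333
  S ⇒ negate
  Longitude: 55 + 24.77/60 = 55.4128333
  E → positive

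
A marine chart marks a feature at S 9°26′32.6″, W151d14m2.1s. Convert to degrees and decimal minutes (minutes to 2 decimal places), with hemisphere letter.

9° 26.54′ S, 151° 14.04′ W

φ: seconds/60 = 0.54333; minutes = 26 + 0.54333 = 26.5433
λ: 14 + 2.1/60 = 14.0350′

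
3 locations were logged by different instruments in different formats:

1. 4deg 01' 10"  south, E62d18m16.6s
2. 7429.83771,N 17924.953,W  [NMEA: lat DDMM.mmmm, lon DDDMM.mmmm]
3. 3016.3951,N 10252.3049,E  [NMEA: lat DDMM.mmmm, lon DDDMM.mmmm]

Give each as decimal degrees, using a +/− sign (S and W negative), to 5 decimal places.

1. -4.01944, 62.30461
2. 74.49730, -179.41588
3. 30.27325, 102.87175

Point 1:
  Latitude: 1′ + 10″ = 1.16667′; 4 + 1.16667/60 = 4.019444
  S → negative
  Longitude: 18′ + 16.6″ = 18.27667′; 62 + 18.27667/60 = 62.304611
  E → positive
Point 2:
  Lat: degrees = first 2 digits = 74, minutes = 29.83771; 74 + 29.83771/60 = 74.497295
  N → positive
  λ: degrees = first 3 digits = 179, minutes = 24.953; 179 + 24.953/60 = 179.415883
  hemisphere W, so the sign is −
Point 3:
  Latitude: split at 2 digits → 30° and 16.3951′; 30 + 16.3951/60 = 30.273252
  N ⇒ keep positive
  λ: degrees = first 3 digits = 102, minutes = 52.3049; 102 + 52.3049/60 = 102.871748
  E ⇒ keep positive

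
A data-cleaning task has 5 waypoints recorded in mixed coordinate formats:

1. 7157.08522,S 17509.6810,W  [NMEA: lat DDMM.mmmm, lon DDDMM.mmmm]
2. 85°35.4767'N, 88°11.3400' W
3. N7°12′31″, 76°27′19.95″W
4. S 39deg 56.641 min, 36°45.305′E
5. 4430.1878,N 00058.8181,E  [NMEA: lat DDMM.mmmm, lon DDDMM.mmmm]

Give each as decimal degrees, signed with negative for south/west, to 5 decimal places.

Point 1:
  Latitude: split at 2 digits → 71° and 57.08522′; 71 + 57.08522/60 = 71.951420
  hemisphere S, so the sign is −
  λ: split at 3 digits → 175° and 9.681′; 175 + 9.681/60 = 175.161350
  hemisphere W, so the sign is −
Point 2:
  Lat: 85 + 35.4767/60 = 85.591278
  N ⇒ keep positive
  λ: 11.34′ = 0.189000°; total 88.189000
  W → negative
Point 3:
  Lat: 7° + 12/60 + 31/3600 = 7 + 0.200000 + 0.008611 = 7.208611
  N ⇒ keep positive
  Longitude: 76° + 27/60 + 19.95/3600 = 76 + 0.450000 + 0.005542 = 76.455542
  W ⇒ negate
Point 4:
  φ: 56.641′ = 0.944017°; total 39.944017
  hemisphere S, so the sign is −
  λ: 45.305′ = 0.755083°; total 36.755083
  E ⇒ keep positive
Point 5:
  φ: degrees = first 2 digits = 44, minutes = 30.1878; 44 + 30.1878/60 = 44.503130
  N → positive
  λ: split at 3 digits → 000° and 58.8181′; 0 + 58.8181/60 = 0.980302
  E ⇒ keep positive

1. -71.95142, -175.16135
2. 85.59128, -88.18900
3. 7.20861, -76.45554
4. -39.94402, 36.75508
5. 44.50313, 0.98030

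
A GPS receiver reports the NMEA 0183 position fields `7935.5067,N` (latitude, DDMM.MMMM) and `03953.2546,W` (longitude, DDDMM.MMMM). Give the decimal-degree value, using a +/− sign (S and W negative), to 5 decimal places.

φ: split at 2 digits → 79° and 35.5067′; 79 + 35.5067/60 = 79.591778
N → positive
λ: split at 3 digits → 039° and 53.2546′; 39 + 53.2546/60 = 39.887577
W ⇒ negate

79.59178, -39.88758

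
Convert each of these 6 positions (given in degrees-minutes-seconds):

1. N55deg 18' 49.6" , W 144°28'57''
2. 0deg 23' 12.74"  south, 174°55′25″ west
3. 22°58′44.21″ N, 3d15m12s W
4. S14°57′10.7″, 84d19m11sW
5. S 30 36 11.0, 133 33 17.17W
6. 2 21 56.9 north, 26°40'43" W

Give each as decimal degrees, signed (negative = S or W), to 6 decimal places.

Point 1:
  Lat: 55° + 18/60 + 49.6/3600 = 55 + 0.300000 + 0.013778 = 55.3137778
  N → positive
  Lon: 28′ + 57″ = 28.95000′; 144 + 28.95000/60 = 144.4825000
  W → negative
Point 2:
  Latitude: 0° + 23/60 + 12.74/3600 = 0 + 0.383333 + 0.003539 = 0.3868722
  S ⇒ negate
  λ: 174° + 55/60 + 25/3600 = 174 + 0.916667 + 0.006944 = 174.9236111
  W → negative
Point 3:
  φ: 58′ + 44.21″ = 58.73683′; 22 + 58.73683/60 = 22.9789472
  N ⇒ keep positive
  Lon: 15′ + 12″ = 15.20000′; 3 + 15.20000/60 = 3.2533333
  W ⇒ negate
Point 4:
  Lat: 57′ + 10.7″ = 57.17833′; 14 + 57.17833/60 = 14.9529722
  hemisphere S, so the sign is −
  Longitude: 84 + 19/60 + 11/3600 = 84.3197222
  W ⇒ negate
Point 5:
  Latitude: 36′ + 11″ = 36.18333′; 30 + 36.18333/60 = 30.6030556
  S ⇒ negate
  Lon: 133 + 33/60 + 17.17/3600 = 133.5547694
  W → negative
Point 6:
  φ: 2° + 21/60 + 56.9/3600 = 2 + 0.350000 + 0.015806 = 2.3658056
  N ⇒ keep positive
  Lon: 26° + 40/60 + 43/3600 = 26 + 0.666667 + 0.011944 = 26.6786111
  hemisphere W, so the sign is −

1. 55.313778, -144.482500
2. -0.386872, -174.923611
3. 22.978947, -3.253333
4. -14.952972, -84.319722
5. -30.603056, -133.554769
6. 2.365806, -26.678611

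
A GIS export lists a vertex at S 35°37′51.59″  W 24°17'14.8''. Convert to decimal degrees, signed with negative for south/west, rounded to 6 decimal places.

Latitude: 37′ + 51.59″ = 37.85983′; 35 + 37.85983/60 = 35.6309972
hemisphere S, so the sign is −
Longitude: 24° + 17/60 + 14.8/3600 = 24 + 0.283333 + 0.004111 = 24.2874444
hemisphere W, so the sign is −

-35.630997, -24.287444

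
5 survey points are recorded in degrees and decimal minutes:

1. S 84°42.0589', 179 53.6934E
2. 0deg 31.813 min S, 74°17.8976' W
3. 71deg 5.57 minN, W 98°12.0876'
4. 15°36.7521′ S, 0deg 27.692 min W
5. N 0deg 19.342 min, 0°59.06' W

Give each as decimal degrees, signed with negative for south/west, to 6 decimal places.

1. -84.700982, 179.894890
2. -0.530217, -74.298293
3. 71.092833, -98.201460
4. -15.612535, -0.461533
5. 0.322367, -0.984333

Point 1:
  φ: 42.0589′ = 0.700982°; total 84.7009817
  hemisphere S, so the sign is −
  λ: 179 + 53.6934/60 = 179.8948900
  E → positive
Point 2:
  Lat: 0 + 31.813/60 = 0.5302167
  S ⇒ negate
  Longitude: 17.8976′ = 0.298293°; total 74.2982933
  W ⇒ negate
Point 3:
  Latitude: 71 + 5.57/60 = 71.0928333
  N → positive
  Longitude: 12.0876′ = 0.201460°; total 98.2014600
  W → negative
Point 4:
  φ: 15 + 36.7521/60 = 15.6125350
  hemisphere S, so the sign is −
  Lon: 27.692′ = 0.461533°; total 0.4615333
  hemisphere W, so the sign is −
Point 5:
  Lat: 0 + 19.342/60 = 0.3223667
  N → positive
  Lon: 59.06′ = 0.984333°; total 0.9843333
  hemisphere W, so the sign is −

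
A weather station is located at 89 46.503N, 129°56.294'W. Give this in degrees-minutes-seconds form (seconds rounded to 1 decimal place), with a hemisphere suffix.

Lat: fractional minutes 0.50300 × 60 = 30.180″
Longitude: 56.29400′ → 56′ and 0.29400 × 60 = 17.640″

89°46′30.2″ N, 129°56′17.6″ W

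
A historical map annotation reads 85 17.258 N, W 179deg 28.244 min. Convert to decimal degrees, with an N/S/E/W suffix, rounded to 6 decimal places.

Lat: 17.258′ = 0.287633°; total 85.2876333
λ: 28.244′ = 0.470733°; total 179.4707333

85.287633° N, 179.470733° W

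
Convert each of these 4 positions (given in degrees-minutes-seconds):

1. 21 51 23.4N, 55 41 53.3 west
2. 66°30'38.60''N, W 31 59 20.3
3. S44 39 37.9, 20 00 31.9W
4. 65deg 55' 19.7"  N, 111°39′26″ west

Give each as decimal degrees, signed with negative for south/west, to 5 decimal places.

1. 21.85650, -55.69814
2. 66.51072, -31.98897
3. -44.66053, -20.00886
4. 65.92214, -111.65722

Point 1:
  Lat: 21° + 51/60 + 23.4/3600 = 21 + 0.850000 + 0.006500 = 21.856500
  N → positive
  λ: 55 + 41/60 + 53.3/3600 = 55.698139
  W → negative
Point 2:
  Lat: 66 + 30/60 + 38.6/3600 = 66.510722
  N ⇒ keep positive
  Lon: 31 + 59/60 + 20.3/3600 = 31.988972
  W ⇒ negate
Point 3:
  φ: 39′ + 37.9″ = 39.63167′; 44 + 39.63167/60 = 44.660528
  hemisphere S, so the sign is −
  λ: 0′ + 31.9″ = 0.53167′; 20 + 0.53167/60 = 20.008861
  W → negative
Point 4:
  φ: 55′ + 19.7″ = 55.32833′; 65 + 55.32833/60 = 65.922139
  N ⇒ keep positive
  Longitude: 111 + 39/60 + 26/3600 = 111.657222
  W → negative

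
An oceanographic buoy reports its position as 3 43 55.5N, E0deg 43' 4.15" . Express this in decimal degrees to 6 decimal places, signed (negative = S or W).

3.732083, 0.717819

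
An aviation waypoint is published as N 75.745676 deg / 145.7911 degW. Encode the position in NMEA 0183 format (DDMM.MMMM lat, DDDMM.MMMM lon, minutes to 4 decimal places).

7544.7406,N / 14547.4660,W

φ: minutes = (75.745676 − 75) × 60 = 44.740560
Lon: 145° + 0.791100 × 60 = 145° 47.466000′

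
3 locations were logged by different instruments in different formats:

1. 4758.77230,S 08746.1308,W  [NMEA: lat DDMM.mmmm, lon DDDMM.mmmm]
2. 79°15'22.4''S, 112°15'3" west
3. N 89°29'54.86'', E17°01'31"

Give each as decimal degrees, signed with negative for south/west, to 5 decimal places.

Point 1:
  φ: split at 2 digits → 47° and 58.7723′; 47 + 58.7723/60 = 47.979538
  S → negative
  Lon: degrees = first 3 digits = 87, minutes = 46.1308; 87 + 46.1308/60 = 87.768847
  W ⇒ negate
Point 2:
  φ: 79° + 15/60 + 22.4/3600 = 79 + 0.250000 + 0.006222 = 79.256222
  S ⇒ negate
  Lon: 112 + 15/60 + 3/3600 = 112.250833
  hemisphere W, so the sign is −
Point 3:
  Latitude: 89 + 29/60 + 54.86/3600 = 89.498572
  N ⇒ keep positive
  Longitude: 17 + 1/60 + 31/3600 = 17.025278
  E ⇒ keep positive

1. -47.97954, -87.76885
2. -79.25622, -112.25083
3. 89.49857, 17.02528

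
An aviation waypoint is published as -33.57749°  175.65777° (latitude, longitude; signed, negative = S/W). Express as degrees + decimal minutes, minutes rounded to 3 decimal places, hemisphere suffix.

33° 34.649′ S, 175° 39.466′ E

Latitude is negative → S; |value| = 33.577490
Latitude: minutes = (33.577490 − 33) × 60 = 34.64940
Longitude: minutes = (175.657770 − 175) × 60 = 39.46620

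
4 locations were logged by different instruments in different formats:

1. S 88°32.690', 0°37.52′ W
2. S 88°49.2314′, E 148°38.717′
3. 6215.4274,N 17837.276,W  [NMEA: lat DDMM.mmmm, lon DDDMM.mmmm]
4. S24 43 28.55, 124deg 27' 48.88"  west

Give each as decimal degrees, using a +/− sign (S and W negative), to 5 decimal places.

1. -88.54483, -0.62533
2. -88.82052, 148.64528
3. 62.25712, -178.62127
4. -24.72460, -124.46358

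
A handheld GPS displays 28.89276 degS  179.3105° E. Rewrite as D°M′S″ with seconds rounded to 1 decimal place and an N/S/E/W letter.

28°53′33.9″ S, 179°18′37.8″ E

φ: 0.892760 × 60 = 53.56560′ → 53′, remainder × 60 = 33.936″
Lon: 0.310500 × 60 = 18.63000′ → 18′, remainder × 60 = 37.800″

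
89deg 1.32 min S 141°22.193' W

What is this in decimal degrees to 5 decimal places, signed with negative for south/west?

φ: 89 + 1.32/60 = 89.022000
hemisphere S, so the sign is −
Lon: 22.193′ = 0.369883°; total 141.369883
hemisphere W, so the sign is −

-89.02200, -141.36988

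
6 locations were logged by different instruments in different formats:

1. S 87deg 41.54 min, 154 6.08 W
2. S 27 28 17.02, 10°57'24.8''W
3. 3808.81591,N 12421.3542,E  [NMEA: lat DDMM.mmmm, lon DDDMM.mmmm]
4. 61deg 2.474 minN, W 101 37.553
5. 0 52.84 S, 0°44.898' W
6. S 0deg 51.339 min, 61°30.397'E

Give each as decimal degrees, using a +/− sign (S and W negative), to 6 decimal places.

Point 1:
  φ: 41.54′ = 0.692333°; total 87.6923333
  hemisphere S, so the sign is −
  Longitude: 6.08′ = 0.101333°; total 154.1013333
  hemisphere W, so the sign is −
Point 2:
  Latitude: 28′ + 17.02″ = 28.28367′; 27 + 28.28367/60 = 27.4713944
  S ⇒ negate
  Lon: 57′ + 24.8″ = 57.41333′; 10 + 57.41333/60 = 10.9568889
  hemisphere W, so the sign is −
Point 3:
  Lat: degrees = first 2 digits = 38, minutes = 8.81591; 38 + 8.81591/60 = 38.1469318
  N ⇒ keep positive
  Longitude: degrees = first 3 digits = 124, minutes = 21.3542; 124 + 21.3542/60 = 124.3559033
  E ⇒ keep positive
Point 4:
  φ: 2.474′ = 0.041233°; total 61.0412333
  N → positive
  λ: 101 + 37.553/60 = 101.6258833
  hemisphere W, so the sign is −
Point 5:
  φ: 52.84′ = 0.880667°; total 0.8806667
  S → negative
  Lon: 0 + 44.898/60 = 0.7483000
  hemisphere W, so the sign is −
Point 6:
  φ: 51.339′ = 0.855650°; total 0.8556500
  S → negative
  λ: 30.397′ = 0.506617°; total 61.5066167
  E → positive

1. -87.692333, -154.101333
2. -27.471394, -10.956889
3. 38.146932, 124.355903
4. 61.041233, -101.625883
5. -0.880667, -0.748300
6. -0.855650, 61.506617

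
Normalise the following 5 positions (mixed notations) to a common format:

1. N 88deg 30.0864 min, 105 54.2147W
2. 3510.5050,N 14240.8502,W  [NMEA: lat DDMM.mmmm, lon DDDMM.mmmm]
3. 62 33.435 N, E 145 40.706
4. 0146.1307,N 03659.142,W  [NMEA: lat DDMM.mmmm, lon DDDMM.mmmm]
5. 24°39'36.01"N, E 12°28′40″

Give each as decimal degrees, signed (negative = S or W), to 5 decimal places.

1. 88.50144, -105.90358
2. 35.17508, -142.68084
3. 62.55725, 145.67843
4. 1.76885, -36.98570
5. 24.66000, 12.47778

Point 1:
  φ: 88 + 30.0864/60 = 88.501440
  N ⇒ keep positive
  Lon: 105 + 54.2147/60 = 105.903578
  W → negative
Point 2:
  φ: split at 2 digits → 35° and 10.505′; 35 + 10.505/60 = 35.175083
  N → positive
  Lon: degrees = first 3 digits = 142, minutes = 40.8502; 142 + 40.8502/60 = 142.680837
  W → negative
Point 3:
  φ: 62 + 33.435/60 = 62.557250
  N → positive
  Longitude: 40.706′ = 0.678433°; total 145.678433
  E → positive
Point 4:
  Latitude: degrees = first 2 digits = 1, minutes = 46.1307; 1 + 46.1307/60 = 1.768845
  N → positive
  Lon: split at 3 digits → 036° and 59.142′; 36 + 59.142/60 = 36.985700
  W ⇒ negate
Point 5:
  Latitude: 24° + 39/60 + 36.01/3600 = 24 + 0.650000 + 0.010003 = 24.660003
  N → positive
  Longitude: 28′ + 40″ = 28.66667′; 12 + 28.66667/60 = 12.477778
  E → positive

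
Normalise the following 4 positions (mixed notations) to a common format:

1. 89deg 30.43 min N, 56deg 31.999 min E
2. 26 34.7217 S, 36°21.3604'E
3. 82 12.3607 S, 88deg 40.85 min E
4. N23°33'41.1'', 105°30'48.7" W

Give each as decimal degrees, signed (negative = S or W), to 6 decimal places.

Point 1:
  Lat: 89 + 30.43/60 = 89.5071667
  N ⇒ keep positive
  Longitude: 31.999′ = 0.533317°; total 56.5333167
  E ⇒ keep positive
Point 2:
  Lat: 26 + 34.7217/60 = 26.5786950
  hemisphere S, so the sign is −
  Lon: 36 + 21.3604/60 = 36.3560067
  E → positive
Point 3:
  Latitude: 82 + 12.3607/60 = 82.2060117
  S → negative
  Lon: 40.85′ = 0.680833°; total 88.6808333
  E ⇒ keep positive
Point 4:
  Lat: 23° + 33/60 + 41.1/3600 = 23 + 0.550000 + 0.011417 = 23.5614167
  N → positive
  λ: 105 + 30/60 + 48.7/3600 = 105.5135278
  hemisphere W, so the sign is −

1. 89.507167, 56.533317
2. -26.578695, 36.356007
3. -82.206012, 88.680833
4. 23.561417, -105.513528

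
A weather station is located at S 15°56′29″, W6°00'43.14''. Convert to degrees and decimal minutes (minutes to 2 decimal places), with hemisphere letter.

Latitude: seconds/60 = 0.48333; minutes = 56 + 0.48333 = 56.4833
Longitude: 0 + 43.14/60 = 0.7190′

15° 56.48′ S, 6° 0.72′ W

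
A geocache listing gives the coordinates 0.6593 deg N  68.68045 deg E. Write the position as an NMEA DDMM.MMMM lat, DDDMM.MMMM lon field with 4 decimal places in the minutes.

0039.5580,N / 06840.8270,E

Lat: minutes = (0.659300 − 0) × 60 = 39.558000
Longitude: 68° + 0.680450 × 60 = 68° 40.827000′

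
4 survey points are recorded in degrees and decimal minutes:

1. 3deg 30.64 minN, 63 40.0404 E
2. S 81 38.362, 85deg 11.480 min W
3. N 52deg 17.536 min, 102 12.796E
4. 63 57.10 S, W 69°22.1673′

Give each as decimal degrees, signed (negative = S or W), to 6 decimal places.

1. 3.510667, 63.667340
2. -81.639367, -85.191333
3. 52.292267, 102.213267
4. -63.951667, -69.369455

Point 1:
  φ: 30.64′ = 0.510667°; total 3.5106667
  N → positive
  Longitude: 40.0404′ = 0.667340°; total 63.6673400
  E ⇒ keep positive
Point 2:
  Lat: 38.362′ = 0.639367°; total 81.6393667
  hemisphere S, so the sign is −
  λ: 85 + 11.48/60 = 85.1913333
  hemisphere W, so the sign is −
Point 3:
  φ: 52 + 17.536/60 = 52.2922667
  N → positive
  λ: 102 + 12.796/60 = 102.2132667
  E ⇒ keep positive
Point 4:
  Lat: 57.1′ = 0.951667°; total 63.9516667
  S ⇒ negate
  Lon: 22.1673′ = 0.369455°; total 69.3694550
  hemisphere W, so the sign is −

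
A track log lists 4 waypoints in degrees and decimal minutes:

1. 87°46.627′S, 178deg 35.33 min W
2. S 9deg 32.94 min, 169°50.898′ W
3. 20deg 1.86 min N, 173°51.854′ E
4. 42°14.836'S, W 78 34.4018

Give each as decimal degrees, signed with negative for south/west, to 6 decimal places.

Point 1:
  Lat: 46.627′ = 0.777117°; total 87.7771167
  hemisphere S, so the sign is −
  Lon: 178 + 35.33/60 = 178.5888333
  W → negative
Point 2:
  Latitude: 9 + 32.94/60 = 9.5490000
  hemisphere S, so the sign is −
  Longitude: 50.898′ = 0.848300°; total 169.8483000
  hemisphere W, so the sign is −
Point 3:
  Latitude: 1.86′ = 0.031000°; total 20.0310000
  N → positive
  Lon: 51.854′ = 0.864233°; total 173.8642333
  E ⇒ keep positive
Point 4:
  φ: 42 + 14.836/60 = 42.2472667
  S → negative
  λ: 78 + 34.4018/60 = 78.5733633
  W ⇒ negate

1. -87.777117, -178.588833
2. -9.549000, -169.848300
3. 20.031000, 173.864233
4. -42.247267, -78.573363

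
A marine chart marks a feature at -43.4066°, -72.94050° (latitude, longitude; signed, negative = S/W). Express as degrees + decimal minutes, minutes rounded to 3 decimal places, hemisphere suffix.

Latitude is negative → S; |value| = 43.406600
Latitude: minutes = (43.406600 − 43) × 60 = 24.39600
Longitude is negative → W; |value| = 72.940500
λ: 72° + 0.940500 × 60 = 72° 56.43000′

43° 24.396′ S, 72° 56.430′ W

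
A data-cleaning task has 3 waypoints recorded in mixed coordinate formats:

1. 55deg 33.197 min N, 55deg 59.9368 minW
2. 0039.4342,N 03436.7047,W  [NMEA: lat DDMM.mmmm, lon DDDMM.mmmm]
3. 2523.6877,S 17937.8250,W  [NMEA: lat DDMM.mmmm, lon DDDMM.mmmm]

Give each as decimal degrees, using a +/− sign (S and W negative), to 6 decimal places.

Point 1:
  Lat: 55 + 33.197/60 = 55.5532833
  N ⇒ keep positive
  Longitude: 55 + 59.9368/60 = 55.9989467
  W → negative
Point 2:
  Lat: degrees = first 2 digits = 0, minutes = 39.4342; 0 + 39.4342/60 = 0.6572367
  N → positive
  Lon: split at 3 digits → 034° and 36.7047′; 34 + 36.7047/60 = 34.6117450
  W → negative
Point 3:
  Latitude: split at 2 digits → 25° and 23.6877′; 25 + 23.6877/60 = 25.3947950
  hemisphere S, so the sign is −
  Lon: degrees = first 3 digits = 179, minutes = 37.825; 179 + 37.825/60 = 179.6304167
  hemisphere W, so the sign is −

1. 55.553283, -55.998947
2. 0.657237, -34.611745
3. -25.394795, -179.630417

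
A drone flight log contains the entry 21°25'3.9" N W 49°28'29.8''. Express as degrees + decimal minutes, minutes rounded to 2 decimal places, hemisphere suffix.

21° 25.07′ N, 49° 28.50′ W

φ: 25 + 3.9/60 = 25.0650′
Lon: 28 + 29.8/60 = 28.4967′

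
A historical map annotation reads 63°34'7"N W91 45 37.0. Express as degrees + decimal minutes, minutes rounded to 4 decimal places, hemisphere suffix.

63° 34.1167′ N, 91° 45.6167′ W

Latitude: seconds/60 = 0.11667; minutes = 34 + 0.11667 = 34.116667
Longitude: seconds/60 = 0.61667; minutes = 45 + 0.61667 = 45.616667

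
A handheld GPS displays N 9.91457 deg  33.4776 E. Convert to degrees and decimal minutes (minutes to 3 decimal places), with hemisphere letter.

9° 54.874′ N, 33° 28.656′ E

Latitude: minutes = (9.914570 − 9) × 60 = 54.87420
λ: minutes = (33.477600 − 33) × 60 = 28.65600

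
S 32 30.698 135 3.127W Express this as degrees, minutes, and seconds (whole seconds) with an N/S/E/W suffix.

32°30′42″ S, 135°03′8″ W

Lat: 30.69800′ → 30′ and 0.69800 × 60 = 41.88″
λ: fractional minutes 0.12700 × 60 = 7.62″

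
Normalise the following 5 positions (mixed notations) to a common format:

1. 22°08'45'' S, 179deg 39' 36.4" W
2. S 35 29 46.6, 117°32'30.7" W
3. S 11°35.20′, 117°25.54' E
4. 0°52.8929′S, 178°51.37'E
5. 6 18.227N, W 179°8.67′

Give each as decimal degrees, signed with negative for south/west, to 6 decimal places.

Point 1:
  Lat: 22° + 8/60 + 45/3600 = 22 + 0.133333 + 0.012500 = 22.1458333
  hemisphere S, so the sign is −
  λ: 179° + 39/60 + 36.4/3600 = 179 + 0.650000 + 0.010111 = 179.6601111
  W → negative
Point 2:
  Latitude: 35 + 29/60 + 46.6/3600 = 35.4962778
  hemisphere S, so the sign is −
  Lon: 32′ + 30.7″ = 32.51167′; 117 + 32.51167/60 = 117.5418611
  W ⇒ negate
Point 3:
  Latitude: 35.2′ = 0.586667°; total 11.5866667
  hemisphere S, so the sign is −
  Longitude: 25.54′ = 0.425667°; total 117.4256667
  E → positive
Point 4:
  Latitude: 52.8929′ = 0.881548°; total 0.8815483
  S ⇒ negate
  λ: 51.37′ = 0.856167°; total 178.8561667
  E → positive
Point 5:
  Latitude: 6 + 18.227/60 = 6.3037833
  N → positive
  Lon: 8.67′ = 0.144500°; total 179.1445000
  W → negative

1. -22.145833, -179.660111
2. -35.496278, -117.541861
3. -11.586667, 117.425667
4. -0.881548, 178.856167
5. 6.303783, -179.144500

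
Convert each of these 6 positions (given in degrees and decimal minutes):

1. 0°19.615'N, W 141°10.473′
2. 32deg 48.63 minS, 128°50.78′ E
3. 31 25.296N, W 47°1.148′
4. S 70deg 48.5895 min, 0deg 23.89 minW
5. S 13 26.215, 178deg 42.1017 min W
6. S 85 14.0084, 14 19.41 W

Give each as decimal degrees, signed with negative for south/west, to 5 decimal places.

1. 0.32692, -141.17455
2. -32.81050, 128.84633
3. 31.42160, -47.01913
4. -70.80983, -0.39817
5. -13.43692, -178.70170
6. -85.23347, -14.32350

Point 1:
  Lat: 19.615′ = 0.326917°; total 0.326917
  N ⇒ keep positive
  Longitude: 10.473′ = 0.174550°; total 141.174550
  W ⇒ negate
Point 2:
  φ: 48.63′ = 0.810500°; total 32.810500
  hemisphere S, so the sign is −
  Lon: 50.78′ = 0.846333°; total 128.846333
  E → positive
Point 3:
  φ: 25.296′ = 0.421600°; total 31.421600
  N → positive
  Lon: 1.148′ = 0.019133°; total 47.019133
  W ⇒ negate
Point 4:
  Lat: 48.5895′ = 0.809825°; total 70.809825
  hemisphere S, so the sign is −
  Lon: 23.89′ = 0.398167°; total 0.398167
  W → negative
Point 5:
  φ: 26.215′ = 0.436917°; total 13.436917
  hemisphere S, so the sign is −
  Longitude: 178 + 42.1017/60 = 178.701695
  W → negative
Point 6:
  Lat: 14.0084′ = 0.233473°; total 85.233473
  S → negative
  Longitude: 14 + 19.41/60 = 14.323500
  W ⇒ negate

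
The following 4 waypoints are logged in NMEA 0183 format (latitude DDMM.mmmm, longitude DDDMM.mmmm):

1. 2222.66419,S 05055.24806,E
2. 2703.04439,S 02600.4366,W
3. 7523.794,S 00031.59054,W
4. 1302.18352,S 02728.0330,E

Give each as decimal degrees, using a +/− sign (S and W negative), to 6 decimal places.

Point 1:
  Latitude: split at 2 digits → 22° and 22.66419′; 22 + 22.66419/60 = 22.3777365
  hemisphere S, so the sign is −
  λ: split at 3 digits → 050° and 55.24806′; 50 + 55.24806/60 = 50.9208010
  E → positive
Point 2:
  φ: degrees = first 2 digits = 27, minutes = 3.04439; 27 + 3.04439/60 = 27.0507398
  S ⇒ negate
  λ: split at 3 digits → 026° and 0.4366′; 26 + 0.4366/60 = 26.0072767
  hemisphere W, so the sign is −
Point 3:
  Lat: degrees = first 2 digits = 75, minutes = 23.794; 75 + 23.794/60 = 75.3965667
  S ⇒ negate
  Lon: degrees = first 3 digits = 0, minutes = 31.59054; 0 + 31.59054/60 = 0.5265090
  hemisphere W, so the sign is −
Point 4:
  Latitude: degrees = first 2 digits = 13, minutes = 2.18352; 13 + 2.18352/60 = 13.0363920
  S ⇒ negate
  Lon: degrees = first 3 digits = 27, minutes = 28.033; 27 + 28.033/60 = 27.4672167
  E ⇒ keep positive

1. -22.377737, 50.920801
2. -27.050740, -26.007277
3. -75.396567, -0.526509
4. -13.036392, 27.467217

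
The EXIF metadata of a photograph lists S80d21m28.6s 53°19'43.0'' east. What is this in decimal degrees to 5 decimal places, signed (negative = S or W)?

Latitude: 80° + 21/60 + 28.6/3600 = 80 + 0.350000 + 0.007944 = 80.357944
S → negative
λ: 53° + 19/60 + 43/3600 = 53 + 0.316667 + 0.011944 = 53.328611
E ⇒ keep positive

-80.35794, 53.32861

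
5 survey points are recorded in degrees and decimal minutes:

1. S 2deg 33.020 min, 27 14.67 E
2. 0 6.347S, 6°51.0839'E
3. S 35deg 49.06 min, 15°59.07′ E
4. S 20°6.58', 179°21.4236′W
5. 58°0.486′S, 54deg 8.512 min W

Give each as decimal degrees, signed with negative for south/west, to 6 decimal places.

1. -2.550333, 27.244500
2. -0.105783, 6.851398
3. -35.817667, 15.984500
4. -20.109667, -179.357060
5. -58.008100, -54.141867

Point 1:
  Lat: 2 + 33.02/60 = 2.5503333
  S ⇒ negate
  Lon: 14.67′ = 0.244500°; total 27.2445000
  E ⇒ keep positive
Point 2:
  Lat: 0 + 6.347/60 = 0.1057833
  hemisphere S, so the sign is −
  λ: 51.0839′ = 0.851398°; total 6.8513983
  E ⇒ keep positive
Point 3:
  φ: 35 + 49.06/60 = 35.8176667
  hemisphere S, so the sign is −
  Lon: 59.07′ = 0.984500°; total 15.9845000
  E → positive
Point 4:
  Latitude: 6.58′ = 0.109667°; total 20.1096667
  S ⇒ negate
  Longitude: 21.4236′ = 0.357060°; total 179.3570600
  W ⇒ negate
Point 5:
  Lat: 58 + 0.486/60 = 58.0081000
  S ⇒ negate
  Lon: 54 + 8.512/60 = 54.1418667
  hemisphere W, so the sign is −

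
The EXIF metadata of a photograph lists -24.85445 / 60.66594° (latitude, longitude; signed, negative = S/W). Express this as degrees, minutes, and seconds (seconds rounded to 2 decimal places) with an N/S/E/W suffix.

24°51′16.02″ S, 60°39′57.38″ E

Latitude is negative → S; |value| = 24.854450
Latitude: 0.854450 × 60 = 51.26700′ → 51′, remainder × 60 = 16.0200″
λ: 0.665940° → 39.95640′; 0.95640 × 60 = 57.3840″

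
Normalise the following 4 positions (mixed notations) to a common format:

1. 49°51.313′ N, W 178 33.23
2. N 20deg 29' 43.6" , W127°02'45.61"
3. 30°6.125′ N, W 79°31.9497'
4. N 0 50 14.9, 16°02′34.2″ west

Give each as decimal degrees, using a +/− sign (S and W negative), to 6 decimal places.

1. 49.855217, -178.553833
2. 20.495444, -127.046003
3. 30.102083, -79.532495
4. 0.837472, -16.042833

Point 1:
  Latitude: 49 + 51.313/60 = 49.8552167
  N → positive
  Lon: 33.23′ = 0.553833°; total 178.5538333
  W → negative
Point 2:
  Latitude: 20 + 29/60 + 43.6/3600 = 20.4954444
  N → positive
  λ: 127 + 2/60 + 45.61/3600 = 127.0460028
  W ⇒ negate
Point 3:
  φ: 6.125′ = 0.102083°; total 30.1020833
  N ⇒ keep positive
  Longitude: 79 + 31.9497/60 = 79.5324950
  W → negative
Point 4:
  φ: 0° + 50/60 + 14.9/3600 = 0 + 0.833333 + 0.004139 = 0.8374722
  N → positive
  Longitude: 16 + 2/60 + 34.2/3600 = 16.0428333
  W → negative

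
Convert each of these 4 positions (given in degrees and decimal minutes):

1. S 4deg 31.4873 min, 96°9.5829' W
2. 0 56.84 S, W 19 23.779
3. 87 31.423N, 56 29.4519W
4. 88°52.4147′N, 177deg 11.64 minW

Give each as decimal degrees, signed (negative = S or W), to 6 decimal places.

Point 1:
  φ: 4 + 31.4873/60 = 4.5247883
  S → negative
  Lon: 9.5829′ = 0.159715°; total 96.1597150
  W → negative
Point 2:
  Latitude: 0 + 56.84/60 = 0.9473333
  hemisphere S, so the sign is −
  Longitude: 23.779′ = 0.396317°; total 19.3963167
  W ⇒ negate
Point 3:
  Latitude: 87 + 31.423/60 = 87.5237167
  N → positive
  Longitude: 29.4519′ = 0.490865°; total 56.4908650
  hemisphere W, so the sign is −
Point 4:
  φ: 88 + 52.4147/60 = 88.8735783
  N ⇒ keep positive
  λ: 11.64′ = 0.194000°; total 177.1940000
  W ⇒ negate

1. -4.524788, -96.159715
2. -0.947333, -19.396317
3. 87.523717, -56.490865
4. 88.873578, -177.194000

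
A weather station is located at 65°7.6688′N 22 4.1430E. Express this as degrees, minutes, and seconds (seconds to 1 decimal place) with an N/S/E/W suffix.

65°07′40.1″ N, 22°04′8.6″ E

φ: 7.66880′ → 7′ and 0.66880 × 60 = 40.128″
λ: fractional minutes 0.14300 × 60 = 8.580″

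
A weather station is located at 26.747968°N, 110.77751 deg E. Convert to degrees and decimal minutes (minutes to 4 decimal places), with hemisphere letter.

26° 44.8781′ N, 110° 46.6506′ E

Lat: 26° + 0.747968 × 60 = 26° 44.878080′
λ: 110° + 0.777510 × 60 = 110° 46.650600′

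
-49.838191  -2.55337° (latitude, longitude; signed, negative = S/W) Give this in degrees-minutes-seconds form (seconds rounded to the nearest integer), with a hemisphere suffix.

49°50′17″ S, 2°33′12″ W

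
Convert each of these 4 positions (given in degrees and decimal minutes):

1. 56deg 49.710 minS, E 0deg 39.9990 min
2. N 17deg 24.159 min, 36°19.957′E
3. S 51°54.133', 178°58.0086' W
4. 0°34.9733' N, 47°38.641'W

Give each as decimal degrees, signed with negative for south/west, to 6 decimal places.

Point 1:
  Latitude: 56 + 49.71/60 = 56.8285000
  S → negative
  Longitude: 0 + 39.999/60 = 0.6666500
  E → positive
Point 2:
  Latitude: 24.159′ = 0.402650°; total 17.4026500
  N ⇒ keep positive
  Lon: 36 + 19.957/60 = 36.3326167
  E ⇒ keep positive
Point 3:
  φ: 54.133′ = 0.902217°; total 51.9022167
  S → negative
  Lon: 178 + 58.0086/60 = 178.9668100
  W → negative
Point 4:
  Lat: 34.9733′ = 0.582888°; total 0.5828883
  N → positive
  λ: 38.641′ = 0.644017°; total 47.6440167
  W → negative

1. -56.828500, 0.666650
2. 17.402650, 36.332617
3. -51.902217, -178.966810
4. 0.582888, -47.644017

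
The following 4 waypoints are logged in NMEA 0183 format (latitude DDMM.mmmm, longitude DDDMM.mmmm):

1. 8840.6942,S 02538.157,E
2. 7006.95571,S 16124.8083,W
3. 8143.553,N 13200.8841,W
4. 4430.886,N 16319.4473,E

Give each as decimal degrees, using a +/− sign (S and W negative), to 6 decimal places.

1. -88.678237, 25.635950
2. -70.115929, -161.413472
3. 81.725883, -132.014735
4. 44.514767, 163.324122

Point 1:
  Lat: degrees = first 2 digits = 88, minutes = 40.6942; 88 + 40.6942/60 = 88.6782367
  S → negative
  Longitude: split at 3 digits → 025° and 38.157′; 25 + 38.157/60 = 25.6359500
  E ⇒ keep positive
Point 2:
  Lat: degrees = first 2 digits = 70, minutes = 6.95571; 70 + 6.95571/60 = 70.1159285
  hemisphere S, so the sign is −
  Longitude: degrees = first 3 digits = 161, minutes = 24.8083; 161 + 24.8083/60 = 161.4134717
  W ⇒ negate
Point 3:
  Lat: degrees = first 2 digits = 81, minutes = 43.553; 81 + 43.553/60 = 81.7258833
  N ⇒ keep positive
  Longitude: degrees = first 3 digits = 132, minutes = 0.8841; 132 + 0.8841/60 = 132.0147350
  W → negative
Point 4:
  Lat: split at 2 digits → 44° and 30.886′; 44 + 30.886/60 = 44.5147667
  N ⇒ keep positive
  Lon: degrees = first 3 digits = 163, minutes = 19.4473; 163 + 19.4473/60 = 163.3241217
  E → positive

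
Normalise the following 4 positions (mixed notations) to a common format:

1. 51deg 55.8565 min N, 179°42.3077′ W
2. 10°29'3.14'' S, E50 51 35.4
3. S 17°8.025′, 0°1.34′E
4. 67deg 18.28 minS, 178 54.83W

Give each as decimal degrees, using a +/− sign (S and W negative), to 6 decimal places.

1. 51.930942, -179.705128
2. -10.484206, 50.859833
3. -17.133750, 0.022333
4. -67.304667, -178.913833

Point 1:
  φ: 51 + 55.8565/60 = 51.9309417
  N → positive
  Lon: 42.3077′ = 0.705128°; total 179.7051283
  W → negative
Point 2:
  Latitude: 29′ + 3.14″ = 29.05233′; 10 + 29.05233/60 = 10.4842056
  S ⇒ negate
  Lon: 50 + 51/60 + 35.4/3600 = 50.8598333
  E ⇒ keep positive
Point 3:
  φ: 17 + 8.025/60 = 17.1337500
  hemisphere S, so the sign is −
  Longitude: 1.34′ = 0.022333°; total 0.0223333
  E ⇒ keep positive
Point 4:
  φ: 67 + 18.28/60 = 67.3046667
  S → negative
  Longitude: 178 + 54.83/60 = 178.9138333
  W ⇒ negate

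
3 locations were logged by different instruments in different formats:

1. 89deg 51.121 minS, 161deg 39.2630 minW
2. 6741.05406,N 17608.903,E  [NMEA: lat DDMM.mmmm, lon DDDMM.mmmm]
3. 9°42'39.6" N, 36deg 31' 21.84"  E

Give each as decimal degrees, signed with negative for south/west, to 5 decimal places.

1. -89.85202, -161.65438
2. 67.68423, 176.14838
3. 9.71100, 36.52273

Point 1:
  Latitude: 51.121′ = 0.852017°; total 89.852017
  S ⇒ negate
  Longitude: 161 + 39.263/60 = 161.654383
  W → negative
Point 2:
  Latitude: split at 2 digits → 67° and 41.05406′; 67 + 41.05406/60 = 67.684234
  N ⇒ keep positive
  λ: degrees = first 3 digits = 176, minutes = 8.903; 176 + 8.903/60 = 176.148383
  E → positive
Point 3:
  Lat: 9 + 42/60 + 39.6/3600 = 9.711000
  N ⇒ keep positive
  λ: 31′ + 21.84″ = 31.36400′; 36 + 31.36400/60 = 36.522733
  E ⇒ keep positive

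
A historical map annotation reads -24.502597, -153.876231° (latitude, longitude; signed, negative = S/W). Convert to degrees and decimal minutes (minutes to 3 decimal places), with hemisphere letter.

Latitude is negative → S; |value| = 24.502597
Latitude: 24° + 0.502597 × 60 = 24° 30.15582′
Longitude is negative → W; |value| = 153.876231
Lon: fractional part 0.876231 → 52.57386 minutes

24° 30.156′ S, 153° 52.574′ W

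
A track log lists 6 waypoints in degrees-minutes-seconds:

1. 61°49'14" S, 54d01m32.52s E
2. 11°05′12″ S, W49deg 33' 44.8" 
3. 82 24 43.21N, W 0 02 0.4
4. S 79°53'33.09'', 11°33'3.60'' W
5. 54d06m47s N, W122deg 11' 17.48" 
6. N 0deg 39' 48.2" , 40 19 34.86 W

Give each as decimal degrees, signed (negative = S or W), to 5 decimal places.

Point 1:
  φ: 49′ + 14″ = 49.23333′; 61 + 49.23333/60 = 61.820556
  S ⇒ negate
  λ: 54 + 1/60 + 32.52/3600 = 54.025700
  E ⇒ keep positive
Point 2:
  Lat: 5′ + 12″ = 5.20000′; 11 + 5.20000/60 = 11.086667
  hemisphere S, so the sign is −
  λ: 33′ + 44.8″ = 33.74667′; 49 + 33.74667/60 = 49.562444
  W ⇒ negate
Point 3:
  Lat: 82 + 24/60 + 43.21/3600 = 82.412003
  N ⇒ keep positive
  λ: 0 + 2/60 + 0.4/3600 = 0.033444
  hemisphere W, so the sign is −
Point 4:
  Latitude: 79 + 53/60 + 33.09/3600 = 79.892525
  hemisphere S, so the sign is −
  Longitude: 33′ + 3.6″ = 33.06000′; 11 + 33.06000/60 = 11.551000
  W → negative
Point 5:
  Latitude: 54° + 6/60 + 47/3600 = 54 + 0.100000 + 0.013056 = 54.113056
  N → positive
  Lon: 11′ + 17.48″ = 11.29133′; 122 + 11.29133/60 = 122.188189
  W → negative
Point 6:
  Lat: 0° + 39/60 + 48.2/3600 = 0 + 0.650000 + 0.013389 = 0.663389
  N → positive
  Longitude: 40° + 19/60 + 34.86/3600 = 40 + 0.316667 + 0.009683 = 40.326350
  W ⇒ negate

1. -61.82056, 54.02570
2. -11.08667, -49.56244
3. 82.41200, -0.03344
4. -79.89253, -11.55100
5. 54.11306, -122.18819
6. 0.66339, -40.32635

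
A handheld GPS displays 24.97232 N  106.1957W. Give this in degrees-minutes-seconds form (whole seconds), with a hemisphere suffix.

24°58′20″ N, 106°11′45″ W

Latitude: 0.972320° → 58.33920′; 0.33920 × 60 = 20.35″
Longitude: 0.195700° → 11.74200′; 0.74200 × 60 = 44.52″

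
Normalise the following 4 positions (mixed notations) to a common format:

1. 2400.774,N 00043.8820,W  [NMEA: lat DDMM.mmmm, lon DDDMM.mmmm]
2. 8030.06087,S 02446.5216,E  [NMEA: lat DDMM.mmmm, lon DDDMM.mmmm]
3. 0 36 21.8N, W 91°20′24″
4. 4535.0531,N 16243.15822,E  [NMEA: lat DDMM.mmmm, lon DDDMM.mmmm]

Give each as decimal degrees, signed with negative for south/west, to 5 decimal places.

1. 24.01290, -0.73137
2. -80.50101, 24.77536
3. 0.60606, -91.34000
4. 45.58422, 162.71930

Point 1:
  Latitude: degrees = first 2 digits = 24, minutes = 0.774; 24 + 0.774/60 = 24.012900
  N ⇒ keep positive
  Lon: degrees = first 3 digits = 0, minutes = 43.882; 0 + 43.882/60 = 0.731367
  W → negative
Point 2:
  φ: split at 2 digits → 80° and 30.06087′; 80 + 30.06087/60 = 80.501015
  S ⇒ negate
  λ: split at 3 digits → 024° and 46.5216′; 24 + 46.5216/60 = 24.775360
  E → positive
Point 3:
  Latitude: 0° + 36/60 + 21.8/3600 = 0 + 0.600000 + 0.006056 = 0.606056
  N → positive
  Longitude: 91° + 20/60 + 24/3600 = 91 + 0.333333 + 0.006667 = 91.340000
  hemisphere W, so the sign is −
Point 4:
  Lat: split at 2 digits → 45° and 35.0531′; 45 + 35.0531/60 = 45.584218
  N ⇒ keep positive
  Lon: degrees = first 3 digits = 162, minutes = 43.15822; 162 + 43.15822/60 = 162.719304
  E ⇒ keep positive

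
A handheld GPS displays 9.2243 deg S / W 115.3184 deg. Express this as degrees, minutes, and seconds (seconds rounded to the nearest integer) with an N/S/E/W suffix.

9°13′27″ S, 115°19′6″ W

Latitude: whole degrees 9; 13.45800′ → 13′ and 27.48″
Longitude: whole degrees 115; 19.10400′ → 19′ and 6.24″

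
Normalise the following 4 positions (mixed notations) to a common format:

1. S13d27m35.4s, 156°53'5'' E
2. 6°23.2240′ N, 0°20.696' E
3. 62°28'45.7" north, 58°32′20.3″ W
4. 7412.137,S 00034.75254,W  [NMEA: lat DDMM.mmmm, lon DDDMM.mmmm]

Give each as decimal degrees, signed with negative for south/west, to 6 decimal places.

1. -13.459833, 156.884722
2. 6.387067, 0.344933
3. 62.479361, -58.538972
4. -74.202283, -0.579209

Point 1:
  Latitude: 27′ + 35.4″ = 27.59000′; 13 + 27.59000/60 = 13.4598333
  hemisphere S, so the sign is −
  Lon: 156 + 53/60 + 5/3600 = 156.8847222
  E ⇒ keep positive
Point 2:
  φ: 23.224′ = 0.387067°; total 6.3870667
  N → positive
  Lon: 20.696′ = 0.344933°; total 0.3449333
  E → positive
Point 3:
  φ: 62 + 28/60 + 45.7/3600 = 62.4793611
  N → positive
  Longitude: 58° + 32/60 + 20.3/3600 = 58 + 0.533333 + 0.005639 = 58.5389722
  W ⇒ negate
Point 4:
  Latitude: split at 2 digits → 74° and 12.137′; 74 + 12.137/60 = 74.2022833
  hemisphere S, so the sign is −
  Longitude: split at 3 digits → 000° and 34.75254′; 0 + 34.75254/60 = 0.5792090
  W ⇒ negate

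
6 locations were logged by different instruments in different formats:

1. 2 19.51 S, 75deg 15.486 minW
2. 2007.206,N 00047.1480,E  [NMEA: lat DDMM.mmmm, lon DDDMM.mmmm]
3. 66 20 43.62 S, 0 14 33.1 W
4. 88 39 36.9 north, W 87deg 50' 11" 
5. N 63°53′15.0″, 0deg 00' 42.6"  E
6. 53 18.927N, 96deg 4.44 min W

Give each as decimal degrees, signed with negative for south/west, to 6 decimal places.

Point 1:
  Lat: 2 + 19.51/60 = 2.3251667
  hemisphere S, so the sign is −
  Longitude: 15.486′ = 0.258100°; total 75.2581000
  W → negative
Point 2:
  Latitude: split at 2 digits → 20° and 7.206′; 20 + 7.206/60 = 20.1201000
  N → positive
  λ: degrees = first 3 digits = 0, minutes = 47.148; 0 + 47.148/60 = 0.7858000
  E ⇒ keep positive
Point 3:
  Lat: 66° + 20/60 + 43.62/3600 = 66 + 0.333333 + 0.012117 = 66.3454500
  S → negative
  Longitude: 0 + 14/60 + 33.1/3600 = 0.2425278
  W → negative
Point 4:
  Lat: 88° + 39/60 + 36.9/3600 = 88 + 0.650000 + 0.010250 = 88.6602500
  N ⇒ keep positive
  Longitude: 50′ + 11″ = 50.18333′; 87 + 50.18333/60 = 87.8363889
  hemisphere W, so the sign is −
Point 5:
  Lat: 63 + 53/60 + 15/3600 = 63.8875000
  N ⇒ keep positive
  Longitude: 0° + 0/60 + 42.6/3600 = 0 + 0.000000 + 0.011833 = 0.0118333
  E ⇒ keep positive
Point 6:
  Lat: 18.927′ = 0.315450°; total 53.3154500
  N ⇒ keep positive
  Longitude: 4.44′ = 0.074000°; total 96.0740000
  W ⇒ negate

1. -2.325167, -75.258100
2. 20.120100, 0.785800
3. -66.345450, -0.242528
4. 88.660250, -87.836389
5. 63.887500, 0.011833
6. 53.315450, -96.074000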